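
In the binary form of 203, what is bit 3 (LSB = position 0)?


0b11001011, position 3 = 1

1


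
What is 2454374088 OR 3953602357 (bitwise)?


0b10010010010010101100011011001000 | 0b11101011101001110010111100110101 = 0b11111011111011111110111111111101 = 4226805757

4226805757


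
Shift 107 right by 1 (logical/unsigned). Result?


0b1101011 >> 1 = 0b110101 = 53

53


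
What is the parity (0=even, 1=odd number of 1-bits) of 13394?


0b11010001010010 has 6 ones => parity 0

0


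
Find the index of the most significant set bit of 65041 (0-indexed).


0b1111111000010001. Highest set bit at position 15

15


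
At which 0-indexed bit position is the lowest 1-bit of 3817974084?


0b11100011100100011010100101000100. Lowest set bit at position 2

2


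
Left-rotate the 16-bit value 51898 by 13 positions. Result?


Rotate 0b1100101010111010 left by 13 (16-bit) = 0b101100101010111 = 22871

22871


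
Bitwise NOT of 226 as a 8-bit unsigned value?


~0b11100010 = 0b11101 = 29 (8-bit unsigned)

29


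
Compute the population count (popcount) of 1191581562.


0b1000111000001100001011101111010 has 15 set bits

15


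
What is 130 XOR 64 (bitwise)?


0b10000010 ^ 0b1000000 = 0b11000010 = 194

194


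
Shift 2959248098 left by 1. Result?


0b10110000011000101000101011100010 << 1 = 0b101100000110001010001010111000100 = 5918496196

5918496196


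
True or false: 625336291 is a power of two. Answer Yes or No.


0b100101010001011101111111100011. Multiple bits set => No

No


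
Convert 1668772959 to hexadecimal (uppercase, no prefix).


1668772959 = 6377745F hex

6377745F


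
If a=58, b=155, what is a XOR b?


58 ^ 155 = 161

161


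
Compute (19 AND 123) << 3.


Step 1: 19 & 123 = 19
Step 2: 19 << 3 = 152

152


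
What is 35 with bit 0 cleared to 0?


35 & ~(1 << 0) = 34

34


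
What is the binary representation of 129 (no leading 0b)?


129 = 10000001 in binary

10000001


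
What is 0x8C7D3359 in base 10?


8C7D3359 hex = 2357015385 decimal

2357015385


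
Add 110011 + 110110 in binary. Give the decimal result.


110011 + 110110 = 1101001 = 105

105


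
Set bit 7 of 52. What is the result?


52 | (1 << 7) = 52 | 128 = 180

180


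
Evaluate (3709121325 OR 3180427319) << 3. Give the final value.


Step 1: 3709121325 | 3180427319 = 4254464831
Step 2: 4254464831 << 3 = 34035718648

34035718648


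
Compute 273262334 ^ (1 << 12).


273262334 ^ (1 << 12) = 273262334 ^ 4096 = 273266430

273266430


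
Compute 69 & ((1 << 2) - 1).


69 & 3 = 1

1


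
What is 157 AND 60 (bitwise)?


0b10011101 & 0b111100 = 0b11100 = 28

28


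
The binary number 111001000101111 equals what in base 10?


111001000101111 in decimal = 29231

29231


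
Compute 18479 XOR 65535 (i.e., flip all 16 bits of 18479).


18479 ^ 65535 = 47056

47056


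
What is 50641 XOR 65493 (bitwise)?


0b1100010111010001 ^ 0b1111111111010101 = 0b11101000000100 = 14852

14852


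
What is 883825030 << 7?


0b110100101011100001100110000110 << 7 = 0b1101001010111000011001100001100000000 = 113129603840

113129603840


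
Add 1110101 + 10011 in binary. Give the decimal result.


1110101 + 10011 = 10001000 = 136

136


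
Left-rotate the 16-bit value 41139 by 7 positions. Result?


Rotate 0b1010000010110011 left by 7 (16-bit) = 0b101100111010000 = 22992

22992


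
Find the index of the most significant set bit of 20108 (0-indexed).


0b100111010001100. Highest set bit at position 14

14


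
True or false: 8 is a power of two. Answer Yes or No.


0b1000. Only one bit set => Yes

Yes


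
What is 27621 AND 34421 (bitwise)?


0b110101111100101 & 0b1000011001110101 = 0b1001100101 = 613

613


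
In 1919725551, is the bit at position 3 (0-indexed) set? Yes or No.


0b1110010011011001010111111101111, bit 3 = 1. Yes

Yes


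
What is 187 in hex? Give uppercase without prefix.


187 = BB hex

BB


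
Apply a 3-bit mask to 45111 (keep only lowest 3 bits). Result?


45111 & 7 = 7

7


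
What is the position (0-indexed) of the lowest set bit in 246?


0b11110110. Lowest set bit at position 1

1


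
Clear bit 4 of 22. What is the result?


22 & ~(1 << 4) = 6

6


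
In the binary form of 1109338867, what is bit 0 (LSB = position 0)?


0b1000010000111110010101011110011, position 0 = 1

1


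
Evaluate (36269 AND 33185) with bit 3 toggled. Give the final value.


Step 1: 36269 & 33185 = 33185
Step 2: 33185 ^ (1 << 3) = 33185 ^ 8 = 33193

33193


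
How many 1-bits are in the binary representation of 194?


0b11000010 has 3 set bits

3


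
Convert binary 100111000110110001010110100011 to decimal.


100111000110110001010110100011 in decimal = 656086435

656086435


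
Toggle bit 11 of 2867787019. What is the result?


2867787019 ^ (1 << 11) = 2867787019 ^ 2048 = 2867789067

2867789067


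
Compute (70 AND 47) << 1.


Step 1: 70 & 47 = 6
Step 2: 6 << 1 = 12

12


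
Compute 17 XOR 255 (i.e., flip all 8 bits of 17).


17 ^ 255 = 238

238


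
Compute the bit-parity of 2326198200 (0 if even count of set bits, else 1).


0b10001010101001101111011110111000 has 18 ones => parity 0

0


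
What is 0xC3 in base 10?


C3 hex = 195 decimal

195


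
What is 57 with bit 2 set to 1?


57 | (1 << 2) = 57 | 4 = 61

61


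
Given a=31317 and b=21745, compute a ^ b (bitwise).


31317 ^ 21745 = 11940

11940


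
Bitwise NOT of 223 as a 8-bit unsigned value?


~0b11011111 = 0b100000 = 32 (8-bit unsigned)

32


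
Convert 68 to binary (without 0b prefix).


68 = 1000100 in binary

1000100


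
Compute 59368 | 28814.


0b1110011111101000 | 0b111000010001110 = 0b1111011111101110 = 63470

63470


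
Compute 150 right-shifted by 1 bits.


0b10010110 >> 1 = 0b1001011 = 75

75


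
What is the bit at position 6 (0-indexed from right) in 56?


0b111000, position 6 = 0

0


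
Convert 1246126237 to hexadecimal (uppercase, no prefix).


1246126237 = 4A46609D hex

4A46609D


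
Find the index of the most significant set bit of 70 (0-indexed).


0b1000110. Highest set bit at position 6

6


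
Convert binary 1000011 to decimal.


1000011 in decimal = 67

67


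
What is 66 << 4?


0b1000010 << 4 = 0b10000100000 = 1056

1056


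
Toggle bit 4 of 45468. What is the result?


45468 ^ (1 << 4) = 45468 ^ 16 = 45452

45452


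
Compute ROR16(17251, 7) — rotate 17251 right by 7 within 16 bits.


Rotate 0b100001101100011 right by 7 (16-bit) = 0b1100011010000110 = 50822

50822


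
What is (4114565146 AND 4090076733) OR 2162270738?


Step 1: 4114565146 & 4090076733 = 4043900952
Step 2: 4043900952 | 2162270738 = 4058622490

4058622490


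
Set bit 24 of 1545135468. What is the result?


1545135468 | (1 << 24) = 1545135468 | 16777216 = 1561912684

1561912684


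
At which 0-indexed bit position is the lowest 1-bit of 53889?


0b1101001010000001. Lowest set bit at position 0

0


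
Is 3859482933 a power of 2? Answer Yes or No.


0b11100110000010110000100100110101. Multiple bits set => No

No


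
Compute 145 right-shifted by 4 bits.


0b10010001 >> 4 = 0b1001 = 9

9


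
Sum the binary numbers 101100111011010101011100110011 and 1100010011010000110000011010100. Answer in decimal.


101100111011010101011100110011 + 1100010011010000110000011010100 = 10001111010101011011100000000111 = 2404759559

2404759559


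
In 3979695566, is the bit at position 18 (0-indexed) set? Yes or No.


0b11101101001101010101010111001110, bit 18 = 1. Yes

Yes


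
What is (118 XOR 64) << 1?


Step 1: 118 ^ 64 = 54
Step 2: 54 << 1 = 108

108


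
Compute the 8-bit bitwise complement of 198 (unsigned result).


~0b11000110 = 0b111001 = 57 (8-bit unsigned)

57


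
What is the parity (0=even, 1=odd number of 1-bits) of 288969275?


0b10001001110010101001000111011 has 14 ones => parity 0

0


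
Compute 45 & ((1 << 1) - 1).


45 & 1 = 1

1


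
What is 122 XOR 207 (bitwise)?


0b1111010 ^ 0b11001111 = 0b10110101 = 181

181


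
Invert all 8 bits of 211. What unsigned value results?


211 ^ 255 = 44

44


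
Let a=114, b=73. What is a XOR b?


114 ^ 73 = 59

59


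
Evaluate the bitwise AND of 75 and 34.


0b1001011 & 0b100010 = 0b10 = 2

2


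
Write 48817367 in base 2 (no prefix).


48817367 = 10111010001110010011010111 in binary

10111010001110010011010111


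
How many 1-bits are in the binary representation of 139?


0b10001011 has 4 set bits

4


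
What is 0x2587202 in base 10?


2587202 hex = 39350786 decimal

39350786


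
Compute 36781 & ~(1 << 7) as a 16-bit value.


36781 & ~(1 << 7) = 36653

36653


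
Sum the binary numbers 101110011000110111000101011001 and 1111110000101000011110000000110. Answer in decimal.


101110011000110111000101011001 + 1111110000101000011110000000110 = 10101100011101111010110101011111 = 2893524319

2893524319


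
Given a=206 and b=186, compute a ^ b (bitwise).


206 ^ 186 = 116

116


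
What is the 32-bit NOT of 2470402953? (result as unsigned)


~0b10010011001111110101101110001001 = 0b1101100110000001010010001110110 = 1824564342 (32-bit unsigned)

1824564342


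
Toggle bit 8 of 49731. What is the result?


49731 ^ (1 << 8) = 49731 ^ 256 = 49987

49987


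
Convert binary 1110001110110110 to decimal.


1110001110110110 in decimal = 58294

58294


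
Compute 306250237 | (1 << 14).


306250237 | (1 << 14) = 306250237 | 16384 = 306266621

306266621


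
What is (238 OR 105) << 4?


Step 1: 238 | 105 = 239
Step 2: 239 << 4 = 3824

3824


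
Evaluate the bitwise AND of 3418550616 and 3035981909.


0b11001011110000101111000101011000 & 0b10110100111101010110100001010101 = 0b10000000110000000110000001010000 = 2160091216

2160091216


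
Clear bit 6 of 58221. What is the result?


58221 & ~(1 << 6) = 58157

58157


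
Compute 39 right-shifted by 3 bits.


0b100111 >> 3 = 0b100 = 4

4


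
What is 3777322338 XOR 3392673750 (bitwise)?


0b11100001001001010101110101100010 ^ 0b11001010001110000001011111010110 = 0b101011000111010100101010110100 = 723339956

723339956


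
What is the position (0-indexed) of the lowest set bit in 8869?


0b10001010100101. Lowest set bit at position 0

0


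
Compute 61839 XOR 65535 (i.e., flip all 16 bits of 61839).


61839 ^ 65535 = 3696

3696


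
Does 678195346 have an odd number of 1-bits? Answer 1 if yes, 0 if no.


0b101000011011000111000010010010 has 12 ones => parity 0

0


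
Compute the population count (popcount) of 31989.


0b111110011110101 has 11 set bits

11


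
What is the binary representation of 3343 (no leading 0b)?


3343 = 110100001111 in binary

110100001111


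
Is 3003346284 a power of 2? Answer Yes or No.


0b10110011000000110110110101101100. Multiple bits set => No

No


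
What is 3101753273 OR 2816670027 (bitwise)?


0b10111000111000001111111110111001 | 0b10100111111000101111100101001011 = 0b10111111111000101111111111111011 = 3219324923

3219324923


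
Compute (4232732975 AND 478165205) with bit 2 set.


Step 1: 4232732975 & 478165205 = 469770245
Step 2: 469770245 | (1 << 2) = 469770245 | 4 = 469770245

469770245


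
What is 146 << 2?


0b10010010 << 2 = 0b1001001000 = 584

584


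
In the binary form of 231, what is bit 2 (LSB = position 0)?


0b11100111, position 2 = 1

1


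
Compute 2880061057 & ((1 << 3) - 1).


2880061057 & 7 = 1

1


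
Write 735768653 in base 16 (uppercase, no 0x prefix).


735768653 = 2BDAF04D hex

2BDAF04D


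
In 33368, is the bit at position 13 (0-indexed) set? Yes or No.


0b1000001001011000, bit 13 = 0. No

No


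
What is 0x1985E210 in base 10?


1985E210 hex = 428204560 decimal

428204560


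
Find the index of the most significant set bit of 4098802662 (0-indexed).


0b11110100010011101100001111100110. Highest set bit at position 31

31


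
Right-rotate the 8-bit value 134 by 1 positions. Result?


Rotate 0b10000110 right by 1 (8-bit) = 0b1000011 = 67

67


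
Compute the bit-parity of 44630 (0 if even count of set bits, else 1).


0b1010111001010110 has 9 ones => parity 1

1


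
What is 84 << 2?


0b1010100 << 2 = 0b101010000 = 336

336


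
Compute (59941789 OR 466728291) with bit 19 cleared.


Step 1: 59941789 | 466728291 = 466860031
Step 2: 466860031 & ~(1 << 19) = 466860031

466860031


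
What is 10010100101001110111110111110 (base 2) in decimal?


10010100101001110111110111110 in decimal = 311750590

311750590


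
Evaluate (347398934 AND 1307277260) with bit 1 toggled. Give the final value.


Step 1: 347398934 & 1307277260 = 77619972
Step 2: 77619972 ^ (1 << 1) = 77619972 ^ 2 = 77619974

77619974


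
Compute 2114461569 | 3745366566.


0b1111110000010000001111110000001 | 0b11011111001111011100001000100110 = 0b11111111001111011101111110100111 = 4282245031

4282245031


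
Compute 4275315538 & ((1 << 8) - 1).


4275315538 & 255 = 82

82


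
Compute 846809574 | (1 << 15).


846809574 | (1 << 15) = 846809574 | 32768 = 846842342

846842342


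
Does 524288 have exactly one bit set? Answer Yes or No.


0b10000000000000000000. Only one bit set => Yes

Yes


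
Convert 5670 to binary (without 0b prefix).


5670 = 1011000100110 in binary

1011000100110


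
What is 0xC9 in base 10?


C9 hex = 201 decimal

201


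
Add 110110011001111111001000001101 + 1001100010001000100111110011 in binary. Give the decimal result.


110110011001111111001000001101 + 1001100010001000100111110011 = 111111111100000111110000000000 = 1072724992

1072724992


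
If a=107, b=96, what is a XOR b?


107 ^ 96 = 11

11


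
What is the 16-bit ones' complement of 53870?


53870 ^ 65535 = 11665

11665


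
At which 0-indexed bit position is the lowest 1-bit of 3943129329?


0b11101011000001110110000011110001. Lowest set bit at position 0

0


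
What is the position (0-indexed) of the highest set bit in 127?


0b1111111. Highest set bit at position 6

6


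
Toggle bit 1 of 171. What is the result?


171 ^ (1 << 1) = 171 ^ 2 = 169

169


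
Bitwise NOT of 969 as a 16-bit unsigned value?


~0b1111001001 = 0b1111110000110110 = 64566 (16-bit unsigned)

64566


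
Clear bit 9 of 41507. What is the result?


41507 & ~(1 << 9) = 40995

40995


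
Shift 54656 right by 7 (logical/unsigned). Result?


0b1101010110000000 >> 7 = 0b110101011 = 427

427


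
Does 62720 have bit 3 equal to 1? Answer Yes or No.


0b1111010100000000, bit 3 = 0. No

No


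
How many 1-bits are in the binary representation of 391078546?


0b10111010011110110001010010010 has 15 set bits

15


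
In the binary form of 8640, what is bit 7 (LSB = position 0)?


0b10000111000000, position 7 = 1

1


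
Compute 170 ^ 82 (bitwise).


0b10101010 ^ 0b1010010 = 0b11111000 = 248

248


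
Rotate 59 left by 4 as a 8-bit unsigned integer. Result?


Rotate 0b111011 left by 4 (8-bit) = 0b10110011 = 179

179


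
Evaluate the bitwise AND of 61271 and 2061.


0b1110111101010111 & 0b100000001101 = 0b100000000101 = 2053

2053


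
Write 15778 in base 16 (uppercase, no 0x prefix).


15778 = 3DA2 hex

3DA2


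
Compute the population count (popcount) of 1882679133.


0b1110000001101110110011101011101 has 18 set bits

18


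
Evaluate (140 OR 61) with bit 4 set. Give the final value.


Step 1: 140 | 61 = 189
Step 2: 189 | (1 << 4) = 189 | 16 = 189

189


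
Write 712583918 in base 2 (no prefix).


712583918 = 101010011110010010101011101110 in binary

101010011110010010101011101110


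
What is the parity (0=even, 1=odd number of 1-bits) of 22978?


0b101100111000010 has 7 ones => parity 1

1


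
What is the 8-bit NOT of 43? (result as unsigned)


~0b101011 = 0b11010100 = 212 (8-bit unsigned)

212


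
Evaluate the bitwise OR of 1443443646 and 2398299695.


0b1010110000010010011001110111110 | 0b10001110111100110010011000101111 = 0b11011110111110110011011110111111 = 3741005759

3741005759


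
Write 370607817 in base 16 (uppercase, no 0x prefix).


370607817 = 161706C9 hex

161706C9


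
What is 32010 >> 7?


0b111110100001010 >> 7 = 0b11111010 = 250

250


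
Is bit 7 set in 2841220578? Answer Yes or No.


0b10101001010110011001010111100010, bit 7 = 1. Yes

Yes


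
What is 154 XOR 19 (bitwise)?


0b10011010 ^ 0b10011 = 0b10001001 = 137

137


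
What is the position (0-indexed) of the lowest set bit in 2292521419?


0b10001000101001010001100111001011. Lowest set bit at position 0

0


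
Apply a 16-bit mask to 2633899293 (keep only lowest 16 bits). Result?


2633899293 & 65535 = 7453

7453


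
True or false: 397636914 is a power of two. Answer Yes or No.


0b10111101100110111010100110010. Multiple bits set => No

No


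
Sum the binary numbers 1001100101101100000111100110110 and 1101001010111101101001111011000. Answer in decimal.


1001100101101100000111100110110 + 1101001010111101101001111011000 = 10110110000101001110001100001110 = 3054822158

3054822158


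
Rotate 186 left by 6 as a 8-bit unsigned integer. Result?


Rotate 0b10111010 left by 6 (8-bit) = 0b10101110 = 174

174


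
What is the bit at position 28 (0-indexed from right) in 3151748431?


0b10111011110110111101110101001111, position 28 = 1

1


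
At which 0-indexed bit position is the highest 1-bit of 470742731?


0b11100000011101111011011001011. Highest set bit at position 28

28


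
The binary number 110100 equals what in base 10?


110100 in decimal = 52

52


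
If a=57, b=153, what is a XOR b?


57 ^ 153 = 160

160


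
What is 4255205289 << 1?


0b11111101101000010100011110101001 << 1 = 0b111111011010000101000111101010010 = 8510410578

8510410578


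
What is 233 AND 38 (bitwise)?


0b11101001 & 0b100110 = 0b100000 = 32

32


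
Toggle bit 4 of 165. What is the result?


165 ^ (1 << 4) = 165 ^ 16 = 181

181


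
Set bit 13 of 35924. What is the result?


35924 | (1 << 13) = 35924 | 8192 = 44116

44116


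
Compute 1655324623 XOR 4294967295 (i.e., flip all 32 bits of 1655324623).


1655324623 ^ 4294967295 = 2639642672

2639642672


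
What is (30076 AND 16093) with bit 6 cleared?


Step 1: 30076 & 16093 = 13404
Step 2: 13404 & ~(1 << 6) = 13340

13340


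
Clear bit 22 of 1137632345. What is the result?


1137632345 & ~(1 << 22) = 1133438041

1133438041


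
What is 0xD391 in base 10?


D391 hex = 54161 decimal

54161


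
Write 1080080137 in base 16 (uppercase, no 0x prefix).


1080080137 = 4060B709 hex

4060B709


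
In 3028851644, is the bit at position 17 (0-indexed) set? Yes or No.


0b10110100100010001001101110111100, bit 17 = 0. No

No


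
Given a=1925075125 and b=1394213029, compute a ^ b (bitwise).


1925075125 ^ 1394213029 = 564416528

564416528


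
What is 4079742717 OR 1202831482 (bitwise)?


0b11110011001010111110111011111101 | 0b1000111101100011100000001111010 = 0b11110111101110111110111011111111 = 4156288767

4156288767


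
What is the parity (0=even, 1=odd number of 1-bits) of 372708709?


0b10110001101110001010101100101 has 15 ones => parity 1

1


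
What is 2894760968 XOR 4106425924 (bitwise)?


0b10101100100010101000110000001000 ^ 0b11110100110000110001011001000100 = 0b1011000010010011001101001001100 = 1481218636

1481218636


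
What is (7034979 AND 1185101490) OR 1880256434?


Step 1: 7034979 & 1185101490 = 2297890
Step 2: 2297890 | 1880256434 = 1882423218

1882423218


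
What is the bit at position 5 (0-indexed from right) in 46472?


0b1011010110001000, position 5 = 0

0


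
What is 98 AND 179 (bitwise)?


0b1100010 & 0b10110011 = 0b100010 = 34

34


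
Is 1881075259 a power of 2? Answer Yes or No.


0b1110000000111101110111000111011. Multiple bits set => No

No


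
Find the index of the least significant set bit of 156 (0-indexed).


0b10011100. Lowest set bit at position 2

2


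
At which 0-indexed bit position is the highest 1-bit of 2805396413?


0b10100111001101101111001110111101. Highest set bit at position 31

31


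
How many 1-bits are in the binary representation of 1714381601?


0b1100110001011110110001100100001 has 15 set bits

15


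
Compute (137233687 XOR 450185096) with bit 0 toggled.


Step 1: 137233687 ^ 450185096 = 318456479
Step 2: 318456479 ^ (1 << 0) = 318456479 ^ 1 = 318456478

318456478


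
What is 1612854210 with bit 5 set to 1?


1612854210 | (1 << 5) = 1612854210 | 32 = 1612854242

1612854242


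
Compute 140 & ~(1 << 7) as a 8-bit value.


140 & ~(1 << 7) = 12

12


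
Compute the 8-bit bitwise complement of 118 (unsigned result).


~0b1110110 = 0b10001001 = 137 (8-bit unsigned)

137


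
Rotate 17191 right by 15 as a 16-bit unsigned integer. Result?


Rotate 0b100001100100111 right by 15 (16-bit) = 0b1000011001001110 = 34382

34382


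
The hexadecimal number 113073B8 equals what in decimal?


113073B8 hex = 288388024 decimal

288388024


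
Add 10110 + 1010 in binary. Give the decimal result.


10110 + 1010 = 100000 = 32

32


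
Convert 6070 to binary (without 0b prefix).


6070 = 1011110110110 in binary

1011110110110


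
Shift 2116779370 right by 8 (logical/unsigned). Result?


0b1111110001010110111110101101010 >> 8 = 0b11111100010101101111101 = 8268669

8268669


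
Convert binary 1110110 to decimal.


1110110 in decimal = 118

118


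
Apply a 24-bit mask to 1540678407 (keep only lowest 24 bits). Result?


1540678407 & 16777215 = 13951751

13951751


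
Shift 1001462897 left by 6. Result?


0b111011101100010001110001110001 << 6 = 0b111011101100010001110001110001000000 = 64093625408

64093625408


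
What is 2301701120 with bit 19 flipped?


2301701120 ^ (1 << 19) = 2301701120 ^ 524288 = 2302225408

2302225408


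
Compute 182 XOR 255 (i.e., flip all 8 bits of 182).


182 ^ 255 = 73

73


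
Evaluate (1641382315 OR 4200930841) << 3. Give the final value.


Step 1: 1641382315 | 4200930841 = 4227178427
Step 2: 4227178427 << 3 = 33817427416

33817427416


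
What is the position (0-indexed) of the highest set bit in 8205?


0b10000000001101. Highest set bit at position 13

13


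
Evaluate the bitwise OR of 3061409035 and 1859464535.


0b10110110011110010110010100001011 | 0b1101110110101010010110101010111 = 0b11111110111111010110110101011111 = 4278021471

4278021471


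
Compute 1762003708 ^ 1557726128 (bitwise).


0b1101001000001100000101011111100 ^ 0b1011100110110010000001110110000 = 0b110101110111110000100101001100 = 903809356

903809356


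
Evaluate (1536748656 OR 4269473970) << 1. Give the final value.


Step 1: 1536748656 | 4269473970 = 4294700274
Step 2: 4294700274 << 1 = 8589400548

8589400548


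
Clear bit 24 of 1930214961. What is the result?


1930214961 & ~(1 << 24) = 1913437745

1913437745


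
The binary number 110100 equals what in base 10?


110100 in decimal = 52

52


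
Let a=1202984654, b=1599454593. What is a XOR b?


1202984654 ^ 1599454593 = 417442639

417442639


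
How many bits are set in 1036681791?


0b111101110010101000001000111111 has 17 set bits

17


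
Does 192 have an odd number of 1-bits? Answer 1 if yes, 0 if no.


0b11000000 has 2 ones => parity 0

0


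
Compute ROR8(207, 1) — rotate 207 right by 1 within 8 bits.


Rotate 0b11001111 right by 1 (8-bit) = 0b11100111 = 231

231


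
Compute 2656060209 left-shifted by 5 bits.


0b10011110010100000100001100110001 << 5 = 0b1001111001010000010000110011000100000 = 84993926688

84993926688


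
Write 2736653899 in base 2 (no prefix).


2736653899 = 10100011000111100000011001001011 in binary

10100011000111100000011001001011


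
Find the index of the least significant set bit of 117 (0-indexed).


0b1110101. Lowest set bit at position 0

0


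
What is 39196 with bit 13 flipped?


39196 ^ (1 << 13) = 39196 ^ 8192 = 47388

47388


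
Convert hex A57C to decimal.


A57C hex = 42364 decimal

42364


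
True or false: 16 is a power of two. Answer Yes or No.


0b10000. Only one bit set => Yes

Yes


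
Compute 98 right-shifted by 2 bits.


0b1100010 >> 2 = 0b11000 = 24

24


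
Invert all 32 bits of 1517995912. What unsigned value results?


1517995912 ^ 4294967295 = 2776971383

2776971383


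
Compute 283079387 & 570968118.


0b10000110111110111001011011011 & 0b100010000010000100100000110110 = 0b10000100000000010010 = 540690

540690


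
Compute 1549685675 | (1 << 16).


1549685675 | (1 << 16) = 1549685675 | 65536 = 1549751211

1549751211


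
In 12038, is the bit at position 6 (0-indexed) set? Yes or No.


0b10111100000110, bit 6 = 0. No

No


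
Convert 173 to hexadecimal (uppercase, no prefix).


173 = AD hex

AD


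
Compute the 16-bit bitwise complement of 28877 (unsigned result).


~0b111000011001101 = 0b1000111100110010 = 36658 (16-bit unsigned)

36658


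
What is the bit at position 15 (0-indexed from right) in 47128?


0b1011100000011000, position 15 = 1

1


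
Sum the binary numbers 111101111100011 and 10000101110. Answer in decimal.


111101111100011 + 10000101110 = 1000000000010001 = 32785

32785


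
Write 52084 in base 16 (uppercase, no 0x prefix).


52084 = CB74 hex

CB74


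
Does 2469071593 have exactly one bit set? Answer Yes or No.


0b10010011001010110000101011101001. Multiple bits set => No

No


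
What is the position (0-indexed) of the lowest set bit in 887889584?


0b110100111011000001111010110000. Lowest set bit at position 4

4


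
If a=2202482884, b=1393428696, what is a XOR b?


2202482884 ^ 1393428696 = 3494457372

3494457372


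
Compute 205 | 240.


0b11001101 | 0b11110000 = 0b11111101 = 253

253


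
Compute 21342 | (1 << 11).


21342 | (1 << 11) = 21342 | 2048 = 23390

23390


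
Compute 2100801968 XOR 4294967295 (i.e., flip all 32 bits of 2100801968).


2100801968 ^ 4294967295 = 2194165327

2194165327


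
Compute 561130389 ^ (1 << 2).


561130389 ^ (1 << 2) = 561130389 ^ 4 = 561130385

561130385


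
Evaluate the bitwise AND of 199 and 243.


0b11000111 & 0b11110011 = 0b11000011 = 195

195


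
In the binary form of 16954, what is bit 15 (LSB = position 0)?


0b100001000111010, position 15 = 0

0


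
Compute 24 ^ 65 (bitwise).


0b11000 ^ 0b1000001 = 0b1011001 = 89

89


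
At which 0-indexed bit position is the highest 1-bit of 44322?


0b1010110100100010. Highest set bit at position 15

15


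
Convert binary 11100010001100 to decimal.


11100010001100 in decimal = 14476

14476


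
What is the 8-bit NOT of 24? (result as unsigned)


~0b11000 = 0b11100111 = 231 (8-bit unsigned)

231


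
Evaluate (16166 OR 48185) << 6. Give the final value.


Step 1: 16166 | 48185 = 48959
Step 2: 48959 << 6 = 3133376

3133376


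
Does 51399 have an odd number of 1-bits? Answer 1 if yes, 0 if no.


0b1100100011000111 has 8 ones => parity 0

0


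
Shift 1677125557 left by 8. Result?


0b1100011111101101110011110110101 << 8 = 0b110001111110110111001111011010100000000 = 429344142592

429344142592


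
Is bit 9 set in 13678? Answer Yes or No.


0b11010101101110, bit 9 = 0. No

No


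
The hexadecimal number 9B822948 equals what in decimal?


9B822948 hex = 2608998728 decimal

2608998728


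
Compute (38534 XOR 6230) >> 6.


Step 1: 38534 ^ 6230 = 36560
Step 2: 36560 >> 6 = 571

571


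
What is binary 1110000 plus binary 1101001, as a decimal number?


1110000 + 1101001 = 11011001 = 217

217


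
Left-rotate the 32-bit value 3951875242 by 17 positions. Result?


Rotate 0b11101011100011001101010010101010 left by 17 (32-bit) = 0b10101001010101011101011100011001 = 2840975129

2840975129


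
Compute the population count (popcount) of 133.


0b10000101 has 3 set bits

3


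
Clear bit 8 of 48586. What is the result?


48586 & ~(1 << 8) = 48330

48330


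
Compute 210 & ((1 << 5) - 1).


210 & 31 = 18

18


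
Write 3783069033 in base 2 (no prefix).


3783069033 = 11100001011111010000110101101001 in binary

11100001011111010000110101101001


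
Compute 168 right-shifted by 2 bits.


0b10101000 >> 2 = 0b101010 = 42

42


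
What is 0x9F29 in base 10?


9F29 hex = 40745 decimal

40745


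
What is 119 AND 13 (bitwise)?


0b1110111 & 0b1101 = 0b101 = 5

5


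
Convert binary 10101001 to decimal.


10101001 in decimal = 169

169


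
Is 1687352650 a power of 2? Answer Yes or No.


0b1100100100100101111010101001010. Multiple bits set => No

No


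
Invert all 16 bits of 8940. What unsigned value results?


8940 ^ 65535 = 56595

56595


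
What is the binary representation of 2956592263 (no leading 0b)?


2956592263 = 10110000001110100000010010000111 in binary

10110000001110100000010010000111


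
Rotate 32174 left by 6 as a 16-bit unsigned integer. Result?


Rotate 0b111110110101110 left by 6 (16-bit) = 0b110101110011111 = 27551

27551


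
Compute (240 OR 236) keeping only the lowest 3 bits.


Step 1: 240 | 236 = 252
Step 2: 252 & 7 = 4

4


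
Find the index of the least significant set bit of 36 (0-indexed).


0b100100. Lowest set bit at position 2

2


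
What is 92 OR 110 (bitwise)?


0b1011100 | 0b1101110 = 0b1111110 = 126

126


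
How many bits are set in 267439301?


0b1111111100001100110011000101 has 16 set bits

16


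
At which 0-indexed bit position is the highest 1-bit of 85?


0b1010101. Highest set bit at position 6

6


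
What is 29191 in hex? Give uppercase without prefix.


29191 = 7207 hex

7207


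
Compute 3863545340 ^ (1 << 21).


3863545340 ^ (1 << 21) = 3863545340 ^ 2097152 = 3865642492

3865642492


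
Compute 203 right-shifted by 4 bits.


0b11001011 >> 4 = 0b1100 = 12

12


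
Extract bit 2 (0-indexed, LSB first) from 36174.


0b1000110101001110, position 2 = 1

1


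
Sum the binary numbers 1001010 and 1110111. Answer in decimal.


1001010 + 1110111 = 11000001 = 193

193


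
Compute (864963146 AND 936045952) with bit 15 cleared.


Step 1: 864963146 & 936045952 = 864700416
Step 2: 864700416 & ~(1 << 15) = 864700416

864700416


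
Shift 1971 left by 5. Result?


0b11110110011 << 5 = 0b1111011001100000 = 63072

63072


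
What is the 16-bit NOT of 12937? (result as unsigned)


~0b11001010001001 = 0b1100110101110110 = 52598 (16-bit unsigned)

52598


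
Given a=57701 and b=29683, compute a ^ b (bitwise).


57701 ^ 29683 = 37526

37526


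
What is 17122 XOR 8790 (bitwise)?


0b100001011100010 ^ 0b10001001010110 = 0b110000010110100 = 24756

24756


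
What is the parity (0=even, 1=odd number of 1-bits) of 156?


0b10011100 has 4 ones => parity 0

0


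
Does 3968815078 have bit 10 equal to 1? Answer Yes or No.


0b11101100100011110100111111100110, bit 10 = 1. Yes

Yes


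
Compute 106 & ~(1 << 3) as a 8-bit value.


106 & ~(1 << 3) = 98

98


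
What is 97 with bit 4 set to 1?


97 | (1 << 4) = 97 | 16 = 113

113


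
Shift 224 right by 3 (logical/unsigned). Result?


0b11100000 >> 3 = 0b11100 = 28

28


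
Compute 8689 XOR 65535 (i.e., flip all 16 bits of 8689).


8689 ^ 65535 = 56846

56846


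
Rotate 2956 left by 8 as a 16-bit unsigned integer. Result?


Rotate 0b101110001100 left by 8 (16-bit) = 0b1000110000001011 = 35851

35851


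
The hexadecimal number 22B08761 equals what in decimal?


22B08761 hex = 581994337 decimal

581994337


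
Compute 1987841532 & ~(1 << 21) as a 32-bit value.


1987841532 & ~(1 << 21) = 1985744380

1985744380


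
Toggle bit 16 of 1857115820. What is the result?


1857115820 ^ (1 << 16) = 1857115820 ^ 65536 = 1857050284

1857050284


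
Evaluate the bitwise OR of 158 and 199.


0b10011110 | 0b11000111 = 0b11011111 = 223

223


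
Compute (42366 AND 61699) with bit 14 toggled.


Step 1: 42366 & 61699 = 41218
Step 2: 41218 ^ (1 << 14) = 41218 ^ 16384 = 57602

57602


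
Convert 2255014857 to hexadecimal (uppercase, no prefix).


2255014857 = 8668CBC9 hex

8668CBC9


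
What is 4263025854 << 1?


0b11111110000110001001110010111110 << 1 = 0b111111100001100010011100101111100 = 8526051708

8526051708


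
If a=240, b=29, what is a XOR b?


240 ^ 29 = 237

237


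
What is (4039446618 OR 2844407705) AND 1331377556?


Step 1: 4039446618 | 2844407705 = 4191107035
Step 2: 4191107035 & 1331377556 = 1229665680

1229665680


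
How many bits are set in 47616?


0b1011101000000000 has 5 set bits

5


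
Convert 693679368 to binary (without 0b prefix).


693679368 = 101001010110001011010100001000 in binary

101001010110001011010100001000


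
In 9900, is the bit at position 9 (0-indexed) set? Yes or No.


0b10011010101100, bit 9 = 1. Yes

Yes


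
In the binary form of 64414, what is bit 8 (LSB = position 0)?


0b1111101110011110, position 8 = 1

1


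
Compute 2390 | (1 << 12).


2390 | (1 << 12) = 2390 | 4096 = 6486

6486


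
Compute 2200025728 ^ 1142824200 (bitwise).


0b10000011001000011011101010000000 ^ 0b1000100000111100001110100001000 = 0b11000111001111111010011110001000 = 3342837640

3342837640


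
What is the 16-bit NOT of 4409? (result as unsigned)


~0b1000100111001 = 0b1110111011000110 = 61126 (16-bit unsigned)

61126


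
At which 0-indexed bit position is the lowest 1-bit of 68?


0b1000100. Lowest set bit at position 2

2


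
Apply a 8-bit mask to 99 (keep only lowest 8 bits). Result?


99 & 255 = 99

99


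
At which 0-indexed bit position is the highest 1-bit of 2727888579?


0b10100010100110000100011011000011. Highest set bit at position 31

31


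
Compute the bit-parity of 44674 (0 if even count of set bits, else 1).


0b1010111010000010 has 7 ones => parity 1

1


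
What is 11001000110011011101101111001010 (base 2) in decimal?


11001000110011011101101111001010 in decimal = 3368934346

3368934346


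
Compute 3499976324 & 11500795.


0b11010000100111010110011010000100 & 0b101011110111110011111011 = 0b100011010110010010000000 = 9266304

9266304


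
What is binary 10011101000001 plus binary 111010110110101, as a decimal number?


10011101000001 + 111010110110101 = 1001110011110110 = 40182

40182


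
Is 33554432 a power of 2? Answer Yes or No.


0b10000000000000000000000000. Only one bit set => Yes

Yes


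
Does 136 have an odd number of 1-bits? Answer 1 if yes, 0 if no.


0b10001000 has 2 ones => parity 0

0


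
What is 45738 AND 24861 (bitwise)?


0b1011001010101010 & 0b110000100011101 = 0b10000000001000 = 8200

8200


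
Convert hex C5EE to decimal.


C5EE hex = 50670 decimal

50670


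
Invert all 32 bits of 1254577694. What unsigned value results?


1254577694 ^ 4294967295 = 3040389601

3040389601


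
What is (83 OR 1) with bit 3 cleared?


Step 1: 83 | 1 = 83
Step 2: 83 & ~(1 << 3) = 83

83


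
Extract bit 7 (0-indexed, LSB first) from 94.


0b1011110, position 7 = 0

0


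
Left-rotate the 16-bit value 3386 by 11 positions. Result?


Rotate 0b110100111010 left by 11 (16-bit) = 0b1101000001101001 = 53353

53353


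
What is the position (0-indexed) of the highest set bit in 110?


0b1101110. Highest set bit at position 6

6


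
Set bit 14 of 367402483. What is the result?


367402483 | (1 << 14) = 367402483 | 16384 = 367418867

367418867


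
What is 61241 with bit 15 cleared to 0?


61241 & ~(1 << 15) = 28473

28473


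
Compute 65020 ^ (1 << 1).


65020 ^ (1 << 1) = 65020 ^ 2 = 65022

65022


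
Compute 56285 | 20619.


0b1101101111011101 | 0b101000010001011 = 0b1101101111011111 = 56287

56287


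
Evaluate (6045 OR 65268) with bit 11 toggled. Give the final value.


Step 1: 6045 | 65268 = 65533
Step 2: 65533 ^ (1 << 11) = 65533 ^ 2048 = 63485

63485


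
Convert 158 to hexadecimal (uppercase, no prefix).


158 = 9E hex

9E


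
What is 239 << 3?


0b11101111 << 3 = 0b11101111000 = 1912

1912


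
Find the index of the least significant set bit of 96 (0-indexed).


0b1100000. Lowest set bit at position 5

5


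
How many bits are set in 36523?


0b1000111010101011 has 9 set bits

9


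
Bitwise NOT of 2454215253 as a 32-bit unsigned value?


~0b10010010010010000101101001010101 = 0b1101101101101111010010110101010 = 1840752042 (32-bit unsigned)

1840752042


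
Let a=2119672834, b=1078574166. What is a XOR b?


2119672834 ^ 1078574166 = 1042159700

1042159700


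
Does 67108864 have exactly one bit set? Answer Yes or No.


0b100000000000000000000000000. Only one bit set => Yes

Yes


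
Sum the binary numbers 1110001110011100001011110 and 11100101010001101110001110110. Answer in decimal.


1110001110011100001011110 + 11100101010001101110001110110 = 11110011100000001010011010100 = 510661844

510661844


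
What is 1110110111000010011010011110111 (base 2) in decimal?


1110110111000010011010011110111 in decimal = 1994470647

1994470647


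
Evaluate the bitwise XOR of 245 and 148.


0b11110101 ^ 0b10010100 = 0b1100001 = 97

97


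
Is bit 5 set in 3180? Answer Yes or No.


0b110001101100, bit 5 = 1. Yes

Yes


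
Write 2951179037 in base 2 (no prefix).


2951179037 = 10101111111001110110101100011101 in binary

10101111111001110110101100011101


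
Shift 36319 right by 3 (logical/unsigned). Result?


0b1000110111011111 >> 3 = 0b1000110111011 = 4539

4539


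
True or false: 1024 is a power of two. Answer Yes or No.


0b10000000000. Only one bit set => Yes

Yes


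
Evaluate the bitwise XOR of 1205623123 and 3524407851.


0b1000111110111000101100101010011 ^ 0b11010010000100100011001000101011 = 0b10010101110011100110101101111000 = 2513333112

2513333112


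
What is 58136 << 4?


0b1110001100011000 << 4 = 0b11100011000110000000 = 930176

930176


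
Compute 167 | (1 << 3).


167 | (1 << 3) = 167 | 8 = 175

175


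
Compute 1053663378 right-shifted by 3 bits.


0b111110110011011010000010010010 >> 3 = 0b111110110011011010000010010 = 131707922

131707922


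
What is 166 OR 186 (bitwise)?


0b10100110 | 0b10111010 = 0b10111110 = 190

190


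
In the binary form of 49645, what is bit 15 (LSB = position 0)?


0b1100000111101101, position 15 = 1

1


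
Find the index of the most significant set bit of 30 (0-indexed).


0b11110. Highest set bit at position 4

4
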